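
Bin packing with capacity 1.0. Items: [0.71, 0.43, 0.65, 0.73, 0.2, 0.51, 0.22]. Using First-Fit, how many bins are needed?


Place items sequentially using First-Fit:
  Item 0.71 -> new Bin 1
  Item 0.43 -> new Bin 2
  Item 0.65 -> new Bin 3
  Item 0.73 -> new Bin 4
  Item 0.2 -> Bin 1 (now 0.91)
  Item 0.51 -> Bin 2 (now 0.94)
  Item 0.22 -> Bin 3 (now 0.87)
Total bins used = 4

4


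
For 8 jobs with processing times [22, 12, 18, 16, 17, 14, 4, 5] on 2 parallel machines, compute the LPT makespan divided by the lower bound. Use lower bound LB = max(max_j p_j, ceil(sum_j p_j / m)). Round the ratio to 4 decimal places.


LPT order: [22, 18, 17, 16, 14, 12, 5, 4]
Machine loads after assignment: [54, 54]
LPT makespan = 54
Lower bound = max(max_job, ceil(total/2)) = max(22, 54) = 54
Ratio = 54 / 54 = 1.0

1.0


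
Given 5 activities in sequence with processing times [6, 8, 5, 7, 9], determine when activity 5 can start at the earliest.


Activity 5 starts after activities 1 through 4 complete.
Predecessor durations: [6, 8, 5, 7]
ES = 6 + 8 + 5 + 7 = 26

26


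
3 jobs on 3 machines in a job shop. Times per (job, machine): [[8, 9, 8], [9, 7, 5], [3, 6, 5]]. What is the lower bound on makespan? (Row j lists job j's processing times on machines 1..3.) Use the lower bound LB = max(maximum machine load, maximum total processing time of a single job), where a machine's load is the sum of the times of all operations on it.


Machine loads:
  Machine 1: 8 + 9 + 3 = 20
  Machine 2: 9 + 7 + 6 = 22
  Machine 3: 8 + 5 + 5 = 18
Max machine load = 22
Job totals:
  Job 1: 25
  Job 2: 21
  Job 3: 14
Max job total = 25
Lower bound = max(22, 25) = 25

25


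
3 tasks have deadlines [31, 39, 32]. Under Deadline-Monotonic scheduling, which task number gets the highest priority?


Sort tasks by relative deadline (ascending):
  Task 1: deadline = 31
  Task 3: deadline = 32
  Task 2: deadline = 39
Priority order (highest first): [1, 3, 2]
Highest priority task = 1

1


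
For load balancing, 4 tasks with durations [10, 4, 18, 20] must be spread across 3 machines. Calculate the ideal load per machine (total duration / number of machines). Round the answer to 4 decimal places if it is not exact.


Total processing time = 10 + 4 + 18 + 20 = 52
Number of machines = 3
Ideal balanced load = 52 / 3 = 17.3333

17.3333


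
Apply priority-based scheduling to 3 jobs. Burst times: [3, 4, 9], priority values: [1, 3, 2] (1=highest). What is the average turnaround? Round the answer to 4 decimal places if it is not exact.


Sort by priority (ascending = highest first):
Order: [(1, 3), (2, 9), (3, 4)]
Completion times:
  Priority 1, burst=3, C=3
  Priority 2, burst=9, C=12
  Priority 3, burst=4, C=16
Average turnaround = 31/3 = 10.3333

10.3333


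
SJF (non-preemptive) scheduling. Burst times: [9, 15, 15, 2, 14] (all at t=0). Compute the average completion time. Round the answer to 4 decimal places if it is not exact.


SJF order (ascending): [2, 9, 14, 15, 15]
Completion times:
  Job 1: burst=2, C=2
  Job 2: burst=9, C=11
  Job 3: burst=14, C=25
  Job 4: burst=15, C=40
  Job 5: burst=15, C=55
Average completion = 133/5 = 26.6

26.6


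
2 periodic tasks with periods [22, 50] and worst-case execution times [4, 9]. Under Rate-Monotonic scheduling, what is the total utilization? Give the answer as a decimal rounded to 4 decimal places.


Compute individual utilizations (exact fractions):
  Task 1: C/T = 4/22 = 2/11 (approx. 0.1818)
  Task 2: C/T = 9/50 (approx. 0.18)
Total utilization U = 2/11 + 9/50 = 199/550
Rounded to 4 decimal places: U = 0.3618
RM (Liu & Layland) bound for 2 tasks = 0.828427; compare with U = 199/550 (approx. 0.361818)
U <= bound, so schedulable by RM sufficient condition.

0.3618


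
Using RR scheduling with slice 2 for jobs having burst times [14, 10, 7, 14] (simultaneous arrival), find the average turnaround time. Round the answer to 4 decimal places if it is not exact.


Time quantum = 2
Execution trace:
  J1 runs 2 units, time = 2
  J2 runs 2 units, time = 4
  J3 runs 2 units, time = 6
  J4 runs 2 units, time = 8
  J1 runs 2 units, time = 10
  J2 runs 2 units, time = 12
  J3 runs 2 units, time = 14
  J4 runs 2 units, time = 16
  J1 runs 2 units, time = 18
  J2 runs 2 units, time = 20
  J3 runs 2 units, time = 22
  J4 runs 2 units, time = 24
  J1 runs 2 units, time = 26
  J2 runs 2 units, time = 28
  J3 runs 1 units, time = 29
  J4 runs 2 units, time = 31
  J1 runs 2 units, time = 33
  J2 runs 2 units, time = 35
  J4 runs 2 units, time = 37
  J1 runs 2 units, time = 39
  J4 runs 2 units, time = 41
  J1 runs 2 units, time = 43
  J4 runs 2 units, time = 45
Finish times: [43, 35, 29, 45]
Average turnaround = 152/4 = 38.0

38.0


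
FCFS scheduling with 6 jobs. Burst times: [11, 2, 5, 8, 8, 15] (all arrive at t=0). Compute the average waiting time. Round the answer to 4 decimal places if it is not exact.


FCFS order (as given): [11, 2, 5, 8, 8, 15]
Waiting times:
  Job 1: wait = 0
  Job 2: wait = 11
  Job 3: wait = 13
  Job 4: wait = 18
  Job 5: wait = 26
  Job 6: wait = 34
Sum of waiting times = 102
Average waiting time = 102/6 = 17.0

17.0


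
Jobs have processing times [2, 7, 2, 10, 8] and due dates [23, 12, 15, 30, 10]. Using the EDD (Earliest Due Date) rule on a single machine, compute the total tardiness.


Sort by due date (EDD order): [(8, 10), (7, 12), (2, 15), (2, 23), (10, 30)]
Compute completion times and tardiness:
  Job 1: p=8, d=10, C=8, tardiness=max(0,8-10)=0
  Job 2: p=7, d=12, C=15, tardiness=max(0,15-12)=3
  Job 3: p=2, d=15, C=17, tardiness=max(0,17-15)=2
  Job 4: p=2, d=23, C=19, tardiness=max(0,19-23)=0
  Job 5: p=10, d=30, C=29, tardiness=max(0,29-30)=0
Total tardiness = 5

5


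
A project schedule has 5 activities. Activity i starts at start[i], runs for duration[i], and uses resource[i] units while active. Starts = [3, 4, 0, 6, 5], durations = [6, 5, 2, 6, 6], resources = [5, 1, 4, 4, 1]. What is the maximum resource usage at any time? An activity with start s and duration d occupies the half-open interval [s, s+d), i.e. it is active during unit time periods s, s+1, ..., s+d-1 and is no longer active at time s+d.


Each activity i is active on [start_i, start_i + duration_i).
Compute total resource usage per time slot:
  t=0: active resources = [4], total = 4
  t=1: active resources = [4], total = 4
  t=2: active resources = [], total = 0
  t=3: active resources = [5], total = 5
  t=4: active resources = [5, 1], total = 6
  t=5: active resources = [5, 1, 1], total = 7
  t=6: active resources = [5, 1, 4, 1], total = 11
  t=7: active resources = [5, 1, 4, 1], total = 11
  t=8: active resources = [5, 1, 4, 1], total = 11
  t=9: active resources = [4, 1], total = 5
  t=10: active resources = [4, 1], total = 5
  t=11: active resources = [4], total = 4
Peak resource demand = 11

11


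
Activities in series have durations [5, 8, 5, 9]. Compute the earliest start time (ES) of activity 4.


Activity 4 starts after activities 1 through 3 complete.
Predecessor durations: [5, 8, 5]
ES = 5 + 8 + 5 = 18

18


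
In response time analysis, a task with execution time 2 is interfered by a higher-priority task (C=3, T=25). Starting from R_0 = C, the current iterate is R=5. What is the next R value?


R_next = C + ceil(R_prev / T_hp) * C_hp
ceil(5 / 25) = ceil(0.2) = 1
Interference = 1 * 3 = 3
R_next = 2 + 3 = 5
R_next = R_prev, so the iteration has converged (response time = 5).

5


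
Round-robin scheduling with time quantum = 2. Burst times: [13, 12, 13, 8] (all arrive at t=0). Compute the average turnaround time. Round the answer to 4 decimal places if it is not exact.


Time quantum = 2
Execution trace:
  J1 runs 2 units, time = 2
  J2 runs 2 units, time = 4
  J3 runs 2 units, time = 6
  J4 runs 2 units, time = 8
  J1 runs 2 units, time = 10
  J2 runs 2 units, time = 12
  J3 runs 2 units, time = 14
  J4 runs 2 units, time = 16
  J1 runs 2 units, time = 18
  J2 runs 2 units, time = 20
  J3 runs 2 units, time = 22
  J4 runs 2 units, time = 24
  J1 runs 2 units, time = 26
  J2 runs 2 units, time = 28
  J3 runs 2 units, time = 30
  J4 runs 2 units, time = 32
  J1 runs 2 units, time = 34
  J2 runs 2 units, time = 36
  J3 runs 2 units, time = 38
  J1 runs 2 units, time = 40
  J2 runs 2 units, time = 42
  J3 runs 2 units, time = 44
  J1 runs 1 units, time = 45
  J3 runs 1 units, time = 46
Finish times: [45, 42, 46, 32]
Average turnaround = 165/4 = 41.25

41.25


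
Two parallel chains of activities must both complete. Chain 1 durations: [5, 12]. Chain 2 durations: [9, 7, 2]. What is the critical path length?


Path A total = 5 + 12 = 17
Path B total = 9 + 7 + 2 = 18
Critical path = longest path = max(17, 18) = 18

18


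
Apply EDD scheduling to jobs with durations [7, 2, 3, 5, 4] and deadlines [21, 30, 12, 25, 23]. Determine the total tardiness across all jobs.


Sort by due date (EDD order): [(3, 12), (7, 21), (4, 23), (5, 25), (2, 30)]
Compute completion times and tardiness:
  Job 1: p=3, d=12, C=3, tardiness=max(0,3-12)=0
  Job 2: p=7, d=21, C=10, tardiness=max(0,10-21)=0
  Job 3: p=4, d=23, C=14, tardiness=max(0,14-23)=0
  Job 4: p=5, d=25, C=19, tardiness=max(0,19-25)=0
  Job 5: p=2, d=30, C=21, tardiness=max(0,21-30)=0
Total tardiness = 0

0


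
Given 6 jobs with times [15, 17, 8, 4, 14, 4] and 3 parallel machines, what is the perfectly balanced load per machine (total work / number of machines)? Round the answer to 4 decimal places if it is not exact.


Total processing time = 15 + 17 + 8 + 4 + 14 + 4 = 62
Number of machines = 3
Ideal balanced load = 62 / 3 = 20.6667

20.6667


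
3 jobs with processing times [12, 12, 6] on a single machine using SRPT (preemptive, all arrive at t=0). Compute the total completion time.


Since all jobs arrive at t=0, SRPT equals SPT ordering.
SPT order: [6, 12, 12]
Completion times:
  Job 1: p=6, C=6
  Job 2: p=12, C=18
  Job 3: p=12, C=30
Total completion time = 6 + 18 + 30 = 54

54


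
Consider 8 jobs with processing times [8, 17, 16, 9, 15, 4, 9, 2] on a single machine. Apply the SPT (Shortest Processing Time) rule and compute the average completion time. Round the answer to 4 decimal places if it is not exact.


Sort jobs by processing time (SPT order): [2, 4, 8, 9, 9, 15, 16, 17]
Compute completion times sequentially:
  Job 1: processing = 2, completes at 2
  Job 2: processing = 4, completes at 6
  Job 3: processing = 8, completes at 14
  Job 4: processing = 9, completes at 23
  Job 5: processing = 9, completes at 32
  Job 6: processing = 15, completes at 47
  Job 7: processing = 16, completes at 63
  Job 8: processing = 17, completes at 80
Sum of completion times = 267
Average completion time = 267/8 = 33.375

33.375


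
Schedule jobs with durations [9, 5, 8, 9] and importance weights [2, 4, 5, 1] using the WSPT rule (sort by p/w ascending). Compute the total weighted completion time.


Compute p/w ratios and sort ascending (WSPT): [(5, 4), (8, 5), (9, 2), (9, 1)]
Compute weighted completion times:
  Job (p=5,w=4): C=5, w*C=4*5=20
  Job (p=8,w=5): C=13, w*C=5*13=65
  Job (p=9,w=2): C=22, w*C=2*22=44
  Job (p=9,w=1): C=31, w*C=1*31=31
Total weighted completion time = 160

160


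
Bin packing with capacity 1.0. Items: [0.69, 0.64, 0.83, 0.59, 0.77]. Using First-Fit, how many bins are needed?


Place items sequentially using First-Fit:
  Item 0.69 -> new Bin 1
  Item 0.64 -> new Bin 2
  Item 0.83 -> new Bin 3
  Item 0.59 -> new Bin 4
  Item 0.77 -> new Bin 5
Total bins used = 5

5


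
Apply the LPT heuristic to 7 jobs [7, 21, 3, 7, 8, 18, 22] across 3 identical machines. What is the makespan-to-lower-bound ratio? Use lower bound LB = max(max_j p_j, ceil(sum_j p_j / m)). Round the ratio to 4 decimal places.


LPT order: [22, 21, 18, 8, 7, 7, 3]
Machine loads after assignment: [29, 28, 29]
LPT makespan = 29
Lower bound = max(max_job, ceil(total/3)) = max(22, 29) = 29
Ratio = 29 / 29 = 1.0

1.0


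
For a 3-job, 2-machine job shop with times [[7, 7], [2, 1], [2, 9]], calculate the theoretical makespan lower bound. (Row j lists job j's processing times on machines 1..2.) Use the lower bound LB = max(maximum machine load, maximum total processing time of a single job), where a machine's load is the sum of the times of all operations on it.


Machine loads:
  Machine 1: 7 + 2 + 2 = 11
  Machine 2: 7 + 1 + 9 = 17
Max machine load = 17
Job totals:
  Job 1: 14
  Job 2: 3
  Job 3: 11
Max job total = 14
Lower bound = max(17, 14) = 17

17


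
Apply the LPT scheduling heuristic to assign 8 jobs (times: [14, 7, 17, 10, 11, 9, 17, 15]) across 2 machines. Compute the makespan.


Sort jobs in decreasing order (LPT): [17, 17, 15, 14, 11, 10, 9, 7]
Assign each job to the least loaded machine:
  Machine 1: jobs [17, 15, 10, 9], load = 51
  Machine 2: jobs [17, 14, 11, 7], load = 49
Makespan = max load = 51

51


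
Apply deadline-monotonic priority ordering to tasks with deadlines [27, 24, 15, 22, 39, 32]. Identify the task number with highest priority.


Sort tasks by relative deadline (ascending):
  Task 3: deadline = 15
  Task 4: deadline = 22
  Task 2: deadline = 24
  Task 1: deadline = 27
  Task 6: deadline = 32
  Task 5: deadline = 39
Priority order (highest first): [3, 4, 2, 1, 6, 5]
Highest priority task = 3

3


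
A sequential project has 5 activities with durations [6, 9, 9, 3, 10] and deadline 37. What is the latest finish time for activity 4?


LF(activity 4) = deadline - sum of successor durations
Successors: activities 5 through 5 with durations [10]
Sum of successor durations = 10
LF = 37 - 10 = 27

27


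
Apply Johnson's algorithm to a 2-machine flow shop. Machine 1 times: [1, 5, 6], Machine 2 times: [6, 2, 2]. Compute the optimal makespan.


Apply Johnson's rule:
  Group 1 (a <= b): [(1, 1, 6)]
  Group 2 (a > b): [(2, 5, 2), (3, 6, 2)]
Optimal job order: [1, 2, 3]
Schedule:
  Job 1: M1 done at 1, M2 done at 7
  Job 2: M1 done at 6, M2 done at 9
  Job 3: M1 done at 12, M2 done at 14
Makespan = 14

14


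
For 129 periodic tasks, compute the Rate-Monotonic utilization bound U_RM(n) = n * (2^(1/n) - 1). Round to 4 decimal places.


Compute 2^(1/129) = 1.0053876957
Subtract 1: 1.0053876957 - 1 = 0.0053876957
Multiply by n: 129 * 0.0053876957 = 0.6950127453
Round to 4 dp: 0.6950

0.6950


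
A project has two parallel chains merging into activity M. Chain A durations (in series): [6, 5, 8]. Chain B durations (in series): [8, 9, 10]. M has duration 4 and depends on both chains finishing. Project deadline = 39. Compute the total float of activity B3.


Forward pass: ES(B3) = sum of predecessors on chain B = 17
EF = ES + duration = 17 + 10 = 27
Backward pass: LF(M) = deadline = 39; LS(M) = 39 - 4 = 35
LF(B3) = LS(M) - sum(successors on chain B) = 35 - 0 = 35
LS = LF - duration = 35 - 10 = 25
Total float = LS - ES = 25 - 17 = 8

8


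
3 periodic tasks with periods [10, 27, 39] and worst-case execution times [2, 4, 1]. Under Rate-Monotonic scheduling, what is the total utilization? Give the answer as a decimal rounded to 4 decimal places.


Compute individual utilizations (exact fractions):
  Task 1: C/T = 2/10 = 1/5 (approx. 0.2)
  Task 2: C/T = 4/27 (approx. 0.1481)
  Task 3: C/T = 1/39 (approx. 0.0256)
Total utilization U = 1/5 + 4/27 + 1/39 = 656/1755
Rounded to 4 decimal places: U = 0.3738
RM (Liu & Layland) bound for 3 tasks = 0.779763; compare with U = 656/1755 (approx. 0.373789)
U <= bound, so schedulable by RM sufficient condition.

0.3738


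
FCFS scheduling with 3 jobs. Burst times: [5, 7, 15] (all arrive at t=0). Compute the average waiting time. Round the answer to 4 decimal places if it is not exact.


FCFS order (as given): [5, 7, 15]
Waiting times:
  Job 1: wait = 0
  Job 2: wait = 5
  Job 3: wait = 12
Sum of waiting times = 17
Average waiting time = 17/3 = 5.6667

5.6667


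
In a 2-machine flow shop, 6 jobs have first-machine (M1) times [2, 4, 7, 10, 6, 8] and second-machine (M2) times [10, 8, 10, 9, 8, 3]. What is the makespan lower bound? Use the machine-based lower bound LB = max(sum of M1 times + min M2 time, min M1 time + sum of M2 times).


LB1 = sum(M1 times) + min(M2 times) = 37 + 3 = 40
LB2 = min(M1 times) + sum(M2 times) = 2 + 48 = 50
Lower bound = max(LB1, LB2) = max(40, 50) = 50

50


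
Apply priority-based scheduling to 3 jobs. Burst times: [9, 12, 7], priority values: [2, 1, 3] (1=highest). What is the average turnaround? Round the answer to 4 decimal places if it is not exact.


Sort by priority (ascending = highest first):
Order: [(1, 12), (2, 9), (3, 7)]
Completion times:
  Priority 1, burst=12, C=12
  Priority 2, burst=9, C=21
  Priority 3, burst=7, C=28
Average turnaround = 61/3 = 20.3333

20.3333


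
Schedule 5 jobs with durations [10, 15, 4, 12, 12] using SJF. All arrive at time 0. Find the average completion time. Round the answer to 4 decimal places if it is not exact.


SJF order (ascending): [4, 10, 12, 12, 15]
Completion times:
  Job 1: burst=4, C=4
  Job 2: burst=10, C=14
  Job 3: burst=12, C=26
  Job 4: burst=12, C=38
  Job 5: burst=15, C=53
Average completion = 135/5 = 27.0

27.0


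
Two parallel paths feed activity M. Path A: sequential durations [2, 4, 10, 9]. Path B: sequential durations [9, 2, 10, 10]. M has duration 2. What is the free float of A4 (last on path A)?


ES(A4) = sum of predecessors on chain A = 16
EF(A4) = ES + duration = 16 + 9 = 25
Successor of A4 is M. ES(M) = max(sum(A), sum(B)) = max(25, 31) = 31
Free float = ES(successor) - EF(current) = 31 - 25 = 6

6


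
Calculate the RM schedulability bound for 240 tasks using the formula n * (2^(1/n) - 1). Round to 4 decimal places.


Compute 2^(1/240) = 1.0028922879
Subtract 1: 1.0028922879 - 1 = 0.0028922879
Multiply by n: 240 * 0.0028922879 = 0.6941490960
Round to 4 dp: 0.6941

0.6941


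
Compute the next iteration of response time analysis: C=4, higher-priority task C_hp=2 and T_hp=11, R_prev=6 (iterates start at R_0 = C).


R_next = C + ceil(R_prev / T_hp) * C_hp
ceil(6 / 11) = ceil(0.5455) = 1
Interference = 1 * 2 = 2
R_next = 4 + 2 = 6
R_next = R_prev, so the iteration has converged (response time = 6).

6


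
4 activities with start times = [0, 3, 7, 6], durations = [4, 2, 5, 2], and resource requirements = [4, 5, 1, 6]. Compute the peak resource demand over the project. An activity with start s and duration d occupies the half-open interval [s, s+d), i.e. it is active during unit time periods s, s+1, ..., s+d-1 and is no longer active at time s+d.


Each activity i is active on [start_i, start_i + duration_i).
Compute total resource usage per time slot:
  t=0: active resources = [4], total = 4
  t=1: active resources = [4], total = 4
  t=2: active resources = [4], total = 4
  t=3: active resources = [4, 5], total = 9
  t=4: active resources = [5], total = 5
  t=5: active resources = [], total = 0
  t=6: active resources = [6], total = 6
  t=7: active resources = [1, 6], total = 7
  t=8: active resources = [1], total = 1
  t=9: active resources = [1], total = 1
  t=10: active resources = [1], total = 1
  t=11: active resources = [1], total = 1
Peak resource demand = 9

9


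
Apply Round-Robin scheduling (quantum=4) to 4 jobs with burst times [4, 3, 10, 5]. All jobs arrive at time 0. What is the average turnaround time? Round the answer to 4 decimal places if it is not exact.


Time quantum = 4
Execution trace:
  J1 runs 4 units, time = 4
  J2 runs 3 units, time = 7
  J3 runs 4 units, time = 11
  J4 runs 4 units, time = 15
  J3 runs 4 units, time = 19
  J4 runs 1 units, time = 20
  J3 runs 2 units, time = 22
Finish times: [4, 7, 22, 20]
Average turnaround = 53/4 = 13.25

13.25


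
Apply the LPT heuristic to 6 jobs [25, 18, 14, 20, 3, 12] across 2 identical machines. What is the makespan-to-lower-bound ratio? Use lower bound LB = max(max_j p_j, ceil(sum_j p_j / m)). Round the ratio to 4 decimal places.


LPT order: [25, 20, 18, 14, 12, 3]
Machine loads after assignment: [42, 50]
LPT makespan = 50
Lower bound = max(max_job, ceil(total/2)) = max(25, 46) = 46
Ratio = 50 / 46 = 1.087

1.087


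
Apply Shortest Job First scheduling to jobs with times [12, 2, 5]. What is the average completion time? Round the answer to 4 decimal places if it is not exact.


SJF order (ascending): [2, 5, 12]
Completion times:
  Job 1: burst=2, C=2
  Job 2: burst=5, C=7
  Job 3: burst=12, C=19
Average completion = 28/3 = 9.3333

9.3333


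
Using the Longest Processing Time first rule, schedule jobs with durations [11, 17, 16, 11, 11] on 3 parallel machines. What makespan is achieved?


Sort jobs in decreasing order (LPT): [17, 16, 11, 11, 11]
Assign each job to the least loaded machine:
  Machine 1: jobs [17], load = 17
  Machine 2: jobs [16, 11], load = 27
  Machine 3: jobs [11, 11], load = 22
Makespan = max load = 27

27


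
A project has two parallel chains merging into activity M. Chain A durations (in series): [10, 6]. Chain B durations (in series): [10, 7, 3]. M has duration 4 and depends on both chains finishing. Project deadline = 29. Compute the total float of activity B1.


Forward pass: ES(B1) = sum of predecessors on chain B = 0
EF = ES + duration = 0 + 10 = 10
Backward pass: LF(M) = deadline = 29; LS(M) = 29 - 4 = 25
LF(B1) = LS(M) - sum(successors on chain B) = 25 - 10 = 15
LS = LF - duration = 15 - 10 = 5
Total float = LS - ES = 5 - 0 = 5

5


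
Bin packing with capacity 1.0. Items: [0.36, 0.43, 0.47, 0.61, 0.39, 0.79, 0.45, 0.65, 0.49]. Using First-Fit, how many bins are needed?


Place items sequentially using First-Fit:
  Item 0.36 -> new Bin 1
  Item 0.43 -> Bin 1 (now 0.79)
  Item 0.47 -> new Bin 2
  Item 0.61 -> new Bin 3
  Item 0.39 -> Bin 2 (now 0.86)
  Item 0.79 -> new Bin 4
  Item 0.45 -> new Bin 5
  Item 0.65 -> new Bin 6
  Item 0.49 -> Bin 5 (now 0.94)
Total bins used = 6

6


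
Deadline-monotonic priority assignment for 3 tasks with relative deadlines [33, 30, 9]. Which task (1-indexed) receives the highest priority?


Sort tasks by relative deadline (ascending):
  Task 3: deadline = 9
  Task 2: deadline = 30
  Task 1: deadline = 33
Priority order (highest first): [3, 2, 1]
Highest priority task = 3

3


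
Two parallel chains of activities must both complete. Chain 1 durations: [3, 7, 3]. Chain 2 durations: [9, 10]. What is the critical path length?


Path A total = 3 + 7 + 3 = 13
Path B total = 9 + 10 = 19
Critical path = longest path = max(13, 19) = 19

19


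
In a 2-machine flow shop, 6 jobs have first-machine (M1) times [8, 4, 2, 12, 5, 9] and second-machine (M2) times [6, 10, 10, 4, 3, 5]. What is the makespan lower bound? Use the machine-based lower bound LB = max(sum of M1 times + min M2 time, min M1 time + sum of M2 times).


LB1 = sum(M1 times) + min(M2 times) = 40 + 3 = 43
LB2 = min(M1 times) + sum(M2 times) = 2 + 38 = 40
Lower bound = max(LB1, LB2) = max(43, 40) = 43

43


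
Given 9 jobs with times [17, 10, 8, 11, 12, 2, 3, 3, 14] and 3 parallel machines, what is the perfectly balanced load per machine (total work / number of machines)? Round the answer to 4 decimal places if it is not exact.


Total processing time = 17 + 10 + 8 + 11 + 12 + 2 + 3 + 3 + 14 = 80
Number of machines = 3
Ideal balanced load = 80 / 3 = 26.6667

26.6667


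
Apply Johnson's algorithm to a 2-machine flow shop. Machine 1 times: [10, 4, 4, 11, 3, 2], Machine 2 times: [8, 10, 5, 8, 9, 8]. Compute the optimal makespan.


Apply Johnson's rule:
  Group 1 (a <= b): [(6, 2, 8), (5, 3, 9), (2, 4, 10), (3, 4, 5)]
  Group 2 (a > b): [(1, 10, 8), (4, 11, 8)]
Optimal job order: [6, 5, 2, 3, 1, 4]
Schedule:
  Job 6: M1 done at 2, M2 done at 10
  Job 5: M1 done at 5, M2 done at 19
  Job 2: M1 done at 9, M2 done at 29
  Job 3: M1 done at 13, M2 done at 34
  Job 1: M1 done at 23, M2 done at 42
  Job 4: M1 done at 34, M2 done at 50
Makespan = 50

50


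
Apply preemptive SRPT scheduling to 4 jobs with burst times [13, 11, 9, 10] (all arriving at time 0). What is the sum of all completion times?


Since all jobs arrive at t=0, SRPT equals SPT ordering.
SPT order: [9, 10, 11, 13]
Completion times:
  Job 1: p=9, C=9
  Job 2: p=10, C=19
  Job 3: p=11, C=30
  Job 4: p=13, C=43
Total completion time = 9 + 19 + 30 + 43 = 101

101


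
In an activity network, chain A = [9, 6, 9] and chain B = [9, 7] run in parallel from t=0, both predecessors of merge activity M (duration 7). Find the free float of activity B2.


ES(B2) = sum of predecessors on chain B = 9
EF(B2) = ES + duration = 9 + 7 = 16
Successor of B2 is M. ES(M) = max(sum(A), sum(B)) = max(24, 16) = 24
Free float = ES(successor) - EF(current) = 24 - 16 = 8

8


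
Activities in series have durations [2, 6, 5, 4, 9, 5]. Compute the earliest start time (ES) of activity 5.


Activity 5 starts after activities 1 through 4 complete.
Predecessor durations: [2, 6, 5, 4]
ES = 2 + 6 + 5 + 4 = 17

17


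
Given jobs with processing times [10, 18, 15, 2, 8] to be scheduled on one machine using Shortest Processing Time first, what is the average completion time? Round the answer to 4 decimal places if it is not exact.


Sort jobs by processing time (SPT order): [2, 8, 10, 15, 18]
Compute completion times sequentially:
  Job 1: processing = 2, completes at 2
  Job 2: processing = 8, completes at 10
  Job 3: processing = 10, completes at 20
  Job 4: processing = 15, completes at 35
  Job 5: processing = 18, completes at 53
Sum of completion times = 120
Average completion time = 120/5 = 24.0

24.0


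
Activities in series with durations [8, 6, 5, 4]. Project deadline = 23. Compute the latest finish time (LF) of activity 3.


LF(activity 3) = deadline - sum of successor durations
Successors: activities 4 through 4 with durations [4]
Sum of successor durations = 4
LF = 23 - 4 = 19

19


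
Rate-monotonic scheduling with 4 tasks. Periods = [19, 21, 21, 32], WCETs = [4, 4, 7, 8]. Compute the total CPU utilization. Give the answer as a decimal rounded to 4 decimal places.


Compute individual utilizations (exact fractions):
  Task 1: C/T = 4/19 (approx. 0.2105)
  Task 2: C/T = 4/21 (approx. 0.1905)
  Task 3: C/T = 7/21 = 1/3 (approx. 0.3333)
  Task 4: C/T = 8/32 = 1/4 (approx. 0.25)
Total utilization U = 4/19 + 4/21 + 1/3 + 1/4 = 1571/1596
Rounded to 4 decimal places: U = 0.9843
RM (Liu & Layland) bound for 4 tasks = 0.756828; compare with U = 1571/1596 (approx. 0.984336)
bound < U <= 1, so the RM sufficient condition is not met (inconclusive; an exact test such as response-time analysis is needed).

0.9843


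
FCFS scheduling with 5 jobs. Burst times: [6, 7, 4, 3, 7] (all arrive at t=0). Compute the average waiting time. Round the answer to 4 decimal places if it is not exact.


FCFS order (as given): [6, 7, 4, 3, 7]
Waiting times:
  Job 1: wait = 0
  Job 2: wait = 6
  Job 3: wait = 13
  Job 4: wait = 17
  Job 5: wait = 20
Sum of waiting times = 56
Average waiting time = 56/5 = 11.2

11.2


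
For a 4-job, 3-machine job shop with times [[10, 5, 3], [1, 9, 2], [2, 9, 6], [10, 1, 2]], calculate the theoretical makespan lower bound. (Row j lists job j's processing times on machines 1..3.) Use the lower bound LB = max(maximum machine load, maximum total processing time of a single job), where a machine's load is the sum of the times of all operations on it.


Machine loads:
  Machine 1: 10 + 1 + 2 + 10 = 23
  Machine 2: 5 + 9 + 9 + 1 = 24
  Machine 3: 3 + 2 + 6 + 2 = 13
Max machine load = 24
Job totals:
  Job 1: 18
  Job 2: 12
  Job 3: 17
  Job 4: 13
Max job total = 18
Lower bound = max(24, 18) = 24

24


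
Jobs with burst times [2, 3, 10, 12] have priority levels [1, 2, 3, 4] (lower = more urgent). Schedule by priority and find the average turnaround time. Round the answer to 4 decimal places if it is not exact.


Sort by priority (ascending = highest first):
Order: [(1, 2), (2, 3), (3, 10), (4, 12)]
Completion times:
  Priority 1, burst=2, C=2
  Priority 2, burst=3, C=5
  Priority 3, burst=10, C=15
  Priority 4, burst=12, C=27
Average turnaround = 49/4 = 12.25

12.25


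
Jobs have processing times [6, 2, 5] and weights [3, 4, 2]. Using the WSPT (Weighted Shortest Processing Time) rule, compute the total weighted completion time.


Compute p/w ratios and sort ascending (WSPT): [(2, 4), (6, 3), (5, 2)]
Compute weighted completion times:
  Job (p=2,w=4): C=2, w*C=4*2=8
  Job (p=6,w=3): C=8, w*C=3*8=24
  Job (p=5,w=2): C=13, w*C=2*13=26
Total weighted completion time = 58

58


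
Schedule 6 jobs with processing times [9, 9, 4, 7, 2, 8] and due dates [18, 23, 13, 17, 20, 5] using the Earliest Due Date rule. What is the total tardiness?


Sort by due date (EDD order): [(8, 5), (4, 13), (7, 17), (9, 18), (2, 20), (9, 23)]
Compute completion times and tardiness:
  Job 1: p=8, d=5, C=8, tardiness=max(0,8-5)=3
  Job 2: p=4, d=13, C=12, tardiness=max(0,12-13)=0
  Job 3: p=7, d=17, C=19, tardiness=max(0,19-17)=2
  Job 4: p=9, d=18, C=28, tardiness=max(0,28-18)=10
  Job 5: p=2, d=20, C=30, tardiness=max(0,30-20)=10
  Job 6: p=9, d=23, C=39, tardiness=max(0,39-23)=16
Total tardiness = 41

41


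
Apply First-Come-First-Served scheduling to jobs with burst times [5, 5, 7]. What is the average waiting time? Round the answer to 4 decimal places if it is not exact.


FCFS order (as given): [5, 5, 7]
Waiting times:
  Job 1: wait = 0
  Job 2: wait = 5
  Job 3: wait = 10
Sum of waiting times = 15
Average waiting time = 15/3 = 5.0

5.0


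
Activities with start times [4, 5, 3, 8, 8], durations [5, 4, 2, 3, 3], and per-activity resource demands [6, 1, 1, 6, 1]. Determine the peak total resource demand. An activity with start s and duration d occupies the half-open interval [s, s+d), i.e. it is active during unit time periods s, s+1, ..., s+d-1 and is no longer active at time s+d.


Each activity i is active on [start_i, start_i + duration_i).
Compute total resource usage per time slot:
  t=0: active resources = [], total = 0
  t=1: active resources = [], total = 0
  t=2: active resources = [], total = 0
  t=3: active resources = [1], total = 1
  t=4: active resources = [6, 1], total = 7
  t=5: active resources = [6, 1], total = 7
  t=6: active resources = [6, 1], total = 7
  t=7: active resources = [6, 1], total = 7
  t=8: active resources = [6, 1, 6, 1], total = 14
  t=9: active resources = [6, 1], total = 7
  t=10: active resources = [6, 1], total = 7
Peak resource demand = 14

14


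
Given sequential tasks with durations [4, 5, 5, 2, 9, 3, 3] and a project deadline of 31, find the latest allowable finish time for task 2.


LF(activity 2) = deadline - sum of successor durations
Successors: activities 3 through 7 with durations [5, 2, 9, 3, 3]
Sum of successor durations = 22
LF = 31 - 22 = 9

9


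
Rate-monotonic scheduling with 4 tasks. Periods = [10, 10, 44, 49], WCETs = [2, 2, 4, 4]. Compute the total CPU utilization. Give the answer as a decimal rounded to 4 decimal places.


Compute individual utilizations (exact fractions):
  Task 1: C/T = 2/10 = 1/5 (approx. 0.2)
  Task 2: C/T = 2/10 = 1/5 (approx. 0.2)
  Task 3: C/T = 4/44 = 1/11 (approx. 0.0909)
  Task 4: C/T = 4/49 (approx. 0.0816)
Total utilization U = 1/5 + 1/5 + 1/11 + 4/49 = 1543/2695
Rounded to 4 decimal places: U = 0.5725
RM (Liu & Layland) bound for 4 tasks = 0.756828; compare with U = 1543/2695 (approx. 0.572542)
U <= bound, so schedulable by RM sufficient condition.

0.5725


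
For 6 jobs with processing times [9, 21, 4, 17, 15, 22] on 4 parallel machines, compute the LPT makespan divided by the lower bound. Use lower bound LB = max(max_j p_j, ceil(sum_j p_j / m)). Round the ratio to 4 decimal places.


LPT order: [22, 21, 17, 15, 9, 4]
Machine loads after assignment: [22, 21, 21, 24]
LPT makespan = 24
Lower bound = max(max_job, ceil(total/4)) = max(22, 22) = 22
Ratio = 24 / 22 = 1.0909

1.0909


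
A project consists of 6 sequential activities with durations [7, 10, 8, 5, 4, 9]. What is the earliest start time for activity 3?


Activity 3 starts after activities 1 through 2 complete.
Predecessor durations: [7, 10]
ES = 7 + 10 = 17

17


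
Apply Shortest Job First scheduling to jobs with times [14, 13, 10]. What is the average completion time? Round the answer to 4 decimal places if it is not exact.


SJF order (ascending): [10, 13, 14]
Completion times:
  Job 1: burst=10, C=10
  Job 2: burst=13, C=23
  Job 3: burst=14, C=37
Average completion = 70/3 = 23.3333

23.3333


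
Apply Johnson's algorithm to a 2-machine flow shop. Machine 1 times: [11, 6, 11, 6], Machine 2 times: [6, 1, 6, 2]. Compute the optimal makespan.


Apply Johnson's rule:
  Group 1 (a <= b): []
  Group 2 (a > b): [(1, 11, 6), (3, 11, 6), (4, 6, 2), (2, 6, 1)]
Optimal job order: [1, 3, 4, 2]
Schedule:
  Job 1: M1 done at 11, M2 done at 17
  Job 3: M1 done at 22, M2 done at 28
  Job 4: M1 done at 28, M2 done at 30
  Job 2: M1 done at 34, M2 done at 35
Makespan = 35

35


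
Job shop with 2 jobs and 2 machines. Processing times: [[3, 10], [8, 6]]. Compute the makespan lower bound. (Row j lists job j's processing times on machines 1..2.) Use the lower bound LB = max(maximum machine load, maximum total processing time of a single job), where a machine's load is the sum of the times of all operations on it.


Machine loads:
  Machine 1: 3 + 8 = 11
  Machine 2: 10 + 6 = 16
Max machine load = 16
Job totals:
  Job 1: 13
  Job 2: 14
Max job total = 14
Lower bound = max(16, 14) = 16

16


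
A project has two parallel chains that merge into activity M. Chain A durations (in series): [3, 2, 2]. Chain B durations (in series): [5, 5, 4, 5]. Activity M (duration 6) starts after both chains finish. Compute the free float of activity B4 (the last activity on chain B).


ES(B4) = sum of predecessors on chain B = 14
EF(B4) = ES + duration = 14 + 5 = 19
Successor of B4 is M. ES(M) = max(sum(A), sum(B)) = max(7, 19) = 19
Free float = ES(successor) - EF(current) = 19 - 19 = 0

0


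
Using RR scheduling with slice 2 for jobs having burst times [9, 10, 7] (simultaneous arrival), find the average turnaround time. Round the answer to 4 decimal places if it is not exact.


Time quantum = 2
Execution trace:
  J1 runs 2 units, time = 2
  J2 runs 2 units, time = 4
  J3 runs 2 units, time = 6
  J1 runs 2 units, time = 8
  J2 runs 2 units, time = 10
  J3 runs 2 units, time = 12
  J1 runs 2 units, time = 14
  J2 runs 2 units, time = 16
  J3 runs 2 units, time = 18
  J1 runs 2 units, time = 20
  J2 runs 2 units, time = 22
  J3 runs 1 units, time = 23
  J1 runs 1 units, time = 24
  J2 runs 2 units, time = 26
Finish times: [24, 26, 23]
Average turnaround = 73/3 = 24.3333

24.3333


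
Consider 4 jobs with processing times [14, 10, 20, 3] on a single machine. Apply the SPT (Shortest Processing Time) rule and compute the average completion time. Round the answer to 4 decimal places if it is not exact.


Sort jobs by processing time (SPT order): [3, 10, 14, 20]
Compute completion times sequentially:
  Job 1: processing = 3, completes at 3
  Job 2: processing = 10, completes at 13
  Job 3: processing = 14, completes at 27
  Job 4: processing = 20, completes at 47
Sum of completion times = 90
Average completion time = 90/4 = 22.5

22.5


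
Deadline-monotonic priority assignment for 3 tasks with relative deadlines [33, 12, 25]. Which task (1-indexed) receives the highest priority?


Sort tasks by relative deadline (ascending):
  Task 2: deadline = 12
  Task 3: deadline = 25
  Task 1: deadline = 33
Priority order (highest first): [2, 3, 1]
Highest priority task = 2

2


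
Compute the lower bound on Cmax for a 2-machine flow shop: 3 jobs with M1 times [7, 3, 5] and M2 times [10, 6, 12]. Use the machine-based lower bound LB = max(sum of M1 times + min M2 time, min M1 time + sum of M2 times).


LB1 = sum(M1 times) + min(M2 times) = 15 + 6 = 21
LB2 = min(M1 times) + sum(M2 times) = 3 + 28 = 31
Lower bound = max(LB1, LB2) = max(21, 31) = 31

31


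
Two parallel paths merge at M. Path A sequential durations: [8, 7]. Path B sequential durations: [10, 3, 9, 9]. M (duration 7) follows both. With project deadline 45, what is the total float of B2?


Forward pass: ES(B2) = sum of predecessors on chain B = 10
EF = ES + duration = 10 + 3 = 13
Backward pass: LF(M) = deadline = 45; LS(M) = 45 - 7 = 38
LF(B2) = LS(M) - sum(successors on chain B) = 38 - 18 = 20
LS = LF - duration = 20 - 3 = 17
Total float = LS - ES = 17 - 10 = 7

7


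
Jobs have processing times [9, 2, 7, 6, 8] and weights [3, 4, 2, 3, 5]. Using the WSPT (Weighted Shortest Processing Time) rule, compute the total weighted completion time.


Compute p/w ratios and sort ascending (WSPT): [(2, 4), (8, 5), (6, 3), (9, 3), (7, 2)]
Compute weighted completion times:
  Job (p=2,w=4): C=2, w*C=4*2=8
  Job (p=8,w=5): C=10, w*C=5*10=50
  Job (p=6,w=3): C=16, w*C=3*16=48
  Job (p=9,w=3): C=25, w*C=3*25=75
  Job (p=7,w=2): C=32, w*C=2*32=64
Total weighted completion time = 245

245


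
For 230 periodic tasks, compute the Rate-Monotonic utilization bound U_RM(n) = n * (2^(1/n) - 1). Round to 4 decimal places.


Compute 2^(1/230) = 1.0030182291
Subtract 1: 1.0030182291 - 1 = 0.0030182291
Multiply by n: 230 * 0.0030182291 = 0.6941926930
Round to 4 dp: 0.6942

0.6942


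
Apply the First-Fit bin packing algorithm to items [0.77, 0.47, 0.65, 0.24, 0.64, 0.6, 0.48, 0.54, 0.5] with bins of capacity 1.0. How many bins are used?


Place items sequentially using First-Fit:
  Item 0.77 -> new Bin 1
  Item 0.47 -> new Bin 2
  Item 0.65 -> new Bin 3
  Item 0.24 -> Bin 2 (now 0.71)
  Item 0.64 -> new Bin 4
  Item 0.6 -> new Bin 5
  Item 0.48 -> new Bin 6
  Item 0.54 -> new Bin 7
  Item 0.5 -> Bin 6 (now 0.98)
Total bins used = 7

7


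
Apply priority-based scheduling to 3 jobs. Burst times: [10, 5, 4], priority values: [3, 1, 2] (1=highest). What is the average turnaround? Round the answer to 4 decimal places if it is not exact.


Sort by priority (ascending = highest first):
Order: [(1, 5), (2, 4), (3, 10)]
Completion times:
  Priority 1, burst=5, C=5
  Priority 2, burst=4, C=9
  Priority 3, burst=10, C=19
Average turnaround = 33/3 = 11.0

11.0


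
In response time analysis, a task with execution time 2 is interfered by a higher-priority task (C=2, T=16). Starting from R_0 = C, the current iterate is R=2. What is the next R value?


R_next = C + ceil(R_prev / T_hp) * C_hp
ceil(2 / 16) = ceil(0.125) = 1
Interference = 1 * 2 = 2
R_next = 2 + 2 = 4

4


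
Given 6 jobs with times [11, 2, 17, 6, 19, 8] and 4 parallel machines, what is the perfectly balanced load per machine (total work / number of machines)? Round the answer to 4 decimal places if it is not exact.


Total processing time = 11 + 2 + 17 + 6 + 19 + 8 = 63
Number of machines = 4
Ideal balanced load = 63 / 4 = 15.75

15.75


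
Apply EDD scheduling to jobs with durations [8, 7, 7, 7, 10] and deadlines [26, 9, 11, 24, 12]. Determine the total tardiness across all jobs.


Sort by due date (EDD order): [(7, 9), (7, 11), (10, 12), (7, 24), (8, 26)]
Compute completion times and tardiness:
  Job 1: p=7, d=9, C=7, tardiness=max(0,7-9)=0
  Job 2: p=7, d=11, C=14, tardiness=max(0,14-11)=3
  Job 3: p=10, d=12, C=24, tardiness=max(0,24-12)=12
  Job 4: p=7, d=24, C=31, tardiness=max(0,31-24)=7
  Job 5: p=8, d=26, C=39, tardiness=max(0,39-26)=13
Total tardiness = 35

35


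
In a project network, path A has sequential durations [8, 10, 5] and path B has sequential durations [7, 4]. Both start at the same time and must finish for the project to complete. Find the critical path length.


Path A total = 8 + 10 + 5 = 23
Path B total = 7 + 4 = 11
Critical path = longest path = max(23, 11) = 23

23


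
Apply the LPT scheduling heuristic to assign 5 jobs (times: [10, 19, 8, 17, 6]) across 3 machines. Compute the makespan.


Sort jobs in decreasing order (LPT): [19, 17, 10, 8, 6]
Assign each job to the least loaded machine:
  Machine 1: jobs [19], load = 19
  Machine 2: jobs [17, 6], load = 23
  Machine 3: jobs [10, 8], load = 18
Makespan = max load = 23

23


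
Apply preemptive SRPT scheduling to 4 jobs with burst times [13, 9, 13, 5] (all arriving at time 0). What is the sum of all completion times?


Since all jobs arrive at t=0, SRPT equals SPT ordering.
SPT order: [5, 9, 13, 13]
Completion times:
  Job 1: p=5, C=5
  Job 2: p=9, C=14
  Job 3: p=13, C=27
  Job 4: p=13, C=40
Total completion time = 5 + 14 + 27 + 40 = 86

86
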